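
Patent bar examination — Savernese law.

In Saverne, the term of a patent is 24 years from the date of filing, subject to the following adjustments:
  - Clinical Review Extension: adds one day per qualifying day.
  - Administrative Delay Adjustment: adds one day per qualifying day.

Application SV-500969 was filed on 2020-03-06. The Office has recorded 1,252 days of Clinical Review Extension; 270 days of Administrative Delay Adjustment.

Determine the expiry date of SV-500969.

2048-05-06

Base term: filing date + 24 years → 6 March 2044.
Clinical Review Extension: +1252 days → 10 August 2047.
Administrative Delay Adjustment: +270 days → 6 May 2048.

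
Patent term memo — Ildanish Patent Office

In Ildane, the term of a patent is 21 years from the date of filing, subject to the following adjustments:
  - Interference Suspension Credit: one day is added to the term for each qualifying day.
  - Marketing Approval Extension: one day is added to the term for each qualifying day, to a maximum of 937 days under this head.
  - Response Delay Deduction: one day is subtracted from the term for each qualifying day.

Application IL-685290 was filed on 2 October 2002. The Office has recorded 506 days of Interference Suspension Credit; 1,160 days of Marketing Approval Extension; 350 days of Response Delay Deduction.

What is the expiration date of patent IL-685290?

Base term: filing date + 21 years → 2 October 2023.
Interference Suspension Credit: +506 days → 19 February 2025.
Marketing Approval Extension: 1160 days claimed exceeds the 937-day cap, so +937 days → 14 September 2027.
Response Delay Deduction: −350 days → 29 September 2026.

2026-09-29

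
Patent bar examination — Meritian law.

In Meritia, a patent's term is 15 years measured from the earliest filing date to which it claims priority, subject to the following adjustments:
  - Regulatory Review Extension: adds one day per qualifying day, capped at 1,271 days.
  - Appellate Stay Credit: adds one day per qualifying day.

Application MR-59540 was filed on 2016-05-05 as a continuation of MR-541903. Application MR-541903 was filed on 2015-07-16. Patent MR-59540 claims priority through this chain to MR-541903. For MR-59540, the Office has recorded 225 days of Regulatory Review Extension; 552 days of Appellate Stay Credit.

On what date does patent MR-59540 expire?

Earliest priority filing: 16 July 2015.
Base term: 16 July 2015 + 15 years → 16 July 2030.
Regulatory Review Extension: 225 days (within the 1271-day cap) → +225 days → 26 February 2031.
Appellate Stay Credit: +552 days → 31 August 2032.

August 31, 2032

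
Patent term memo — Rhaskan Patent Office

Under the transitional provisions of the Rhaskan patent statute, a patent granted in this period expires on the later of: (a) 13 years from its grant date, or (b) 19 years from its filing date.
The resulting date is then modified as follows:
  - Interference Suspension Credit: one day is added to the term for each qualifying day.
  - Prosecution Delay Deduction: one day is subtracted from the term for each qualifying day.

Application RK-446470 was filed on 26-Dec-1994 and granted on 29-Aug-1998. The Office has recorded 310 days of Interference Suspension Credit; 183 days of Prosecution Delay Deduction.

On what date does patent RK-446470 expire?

(a) grant + 13 years → 29 August 2011.
(b) filing + 19 years → 26 December 2013.
Later of the two: 26 December 2013.
Interference Suspension Credit: +310 days → 1 November 2014.
Prosecution Delay Deduction: −183 days → 2 May 2014.

2014-05-02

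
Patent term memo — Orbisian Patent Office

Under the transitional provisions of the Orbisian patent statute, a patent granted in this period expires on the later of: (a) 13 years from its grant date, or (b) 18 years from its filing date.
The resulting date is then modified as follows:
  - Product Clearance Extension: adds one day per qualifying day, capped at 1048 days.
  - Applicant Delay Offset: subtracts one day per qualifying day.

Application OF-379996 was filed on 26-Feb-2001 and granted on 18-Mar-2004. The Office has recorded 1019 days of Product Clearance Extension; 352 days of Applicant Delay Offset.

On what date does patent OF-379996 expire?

December 24, 2020

(a) grant + 13 years → 18 March 2017.
(b) filing + 18 years → 26 February 2019.
Later of the two: 26 February 2019.
Product Clearance Extension: 1019 days (within the 1048-day cap) → +1019 days → 11 December 2021.
Applicant Delay Offset: −352 days → 24 December 2020.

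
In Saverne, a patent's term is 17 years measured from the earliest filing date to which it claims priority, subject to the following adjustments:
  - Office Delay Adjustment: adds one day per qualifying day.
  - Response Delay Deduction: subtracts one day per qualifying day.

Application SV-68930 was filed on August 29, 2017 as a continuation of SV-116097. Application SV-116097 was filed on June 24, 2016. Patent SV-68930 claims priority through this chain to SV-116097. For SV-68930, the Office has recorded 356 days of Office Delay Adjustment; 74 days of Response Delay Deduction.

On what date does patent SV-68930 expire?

2034-04-02

Earliest priority filing: 24 June 2016.
Base term: 24 June 2016 + 17 years → 24 June 2033.
Office Delay Adjustment: +356 days → 15 June 2034.
Response Delay Deduction: −74 days → 2 April 2034.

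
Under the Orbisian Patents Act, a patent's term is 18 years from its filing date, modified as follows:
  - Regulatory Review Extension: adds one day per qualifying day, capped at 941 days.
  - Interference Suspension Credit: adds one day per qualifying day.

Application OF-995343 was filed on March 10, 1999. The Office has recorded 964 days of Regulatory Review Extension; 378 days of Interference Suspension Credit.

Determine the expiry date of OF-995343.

2020-10-19

Base term: filing date + 18 years → 10 March 2017.
Regulatory Review Extension: 964 days claimed exceeds the 941-day cap, so +941 days → 7 October 2019.
Interference Suspension Credit: +378 days → 19 October 2020.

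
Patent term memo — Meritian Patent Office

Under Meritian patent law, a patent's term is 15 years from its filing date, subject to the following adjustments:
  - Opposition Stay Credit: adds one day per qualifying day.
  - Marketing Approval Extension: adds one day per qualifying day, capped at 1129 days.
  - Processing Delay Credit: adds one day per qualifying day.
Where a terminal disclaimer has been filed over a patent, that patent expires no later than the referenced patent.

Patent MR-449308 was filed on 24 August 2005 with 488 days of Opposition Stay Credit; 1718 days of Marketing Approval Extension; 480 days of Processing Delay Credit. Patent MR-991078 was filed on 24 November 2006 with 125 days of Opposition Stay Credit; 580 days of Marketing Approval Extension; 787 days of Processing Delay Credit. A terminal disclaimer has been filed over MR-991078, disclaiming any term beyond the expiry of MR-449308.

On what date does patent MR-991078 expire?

Natural term of MR-991078:
  Base: filing + 15 years → 24 November 2021.
  Opposition Stay Credit: +125 days → 29 March 2022.
  Marketing Approval Extension: 580 days (within the 1129-day cap) → +580 days → 30 October 2023.
  Processing Delay Credit: +787 days → 25 December 2025.
Expiry of referenced patent MR-449308:
  Base: filing + 15 years → 24 August 2020.
  Opposition Stay Credit: +488 days → 25 December 2021.
  Marketing Approval Extension: 1718 days claimed exceeds the 1129-day cap, so +1129 days → 27 January 2025.
  Processing Delay Credit: +480 days → 22 May 2026.
Terminal disclaimer: MR-991078 expires on the earlier of 25 December 2025 and 22 May 2026.

2025-12-25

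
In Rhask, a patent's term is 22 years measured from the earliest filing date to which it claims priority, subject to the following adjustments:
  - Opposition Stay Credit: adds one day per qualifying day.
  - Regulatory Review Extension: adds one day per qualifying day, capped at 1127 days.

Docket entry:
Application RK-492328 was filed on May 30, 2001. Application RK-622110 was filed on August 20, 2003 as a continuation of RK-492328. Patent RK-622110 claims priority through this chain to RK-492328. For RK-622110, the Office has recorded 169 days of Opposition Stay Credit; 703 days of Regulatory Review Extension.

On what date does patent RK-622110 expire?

Earliest priority filing: 30 May 2001.
Base term: 30 May 2001 + 22 years → 30 May 2023.
Opposition Stay Credit: +169 days → 15 November 2023.
Regulatory Review Extension: 703 days (within the 1127-day cap) → +703 days → 18 October 2025.

October 18, 2025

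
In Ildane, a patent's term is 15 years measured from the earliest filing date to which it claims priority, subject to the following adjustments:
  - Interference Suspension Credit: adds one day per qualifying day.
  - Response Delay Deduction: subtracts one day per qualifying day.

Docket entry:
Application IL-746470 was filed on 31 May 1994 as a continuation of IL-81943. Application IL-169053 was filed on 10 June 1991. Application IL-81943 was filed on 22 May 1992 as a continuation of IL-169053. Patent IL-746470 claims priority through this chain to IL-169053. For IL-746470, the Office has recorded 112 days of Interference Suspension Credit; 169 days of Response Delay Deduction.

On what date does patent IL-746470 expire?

Earliest priority filing: 10 June 1991.
Base term: 10 June 1991 + 15 years → 10 June 2006.
Interference Suspension Credit: +112 days → 30 September 2006.
Response Delay Deduction: −169 days → 14 April 2006.

2006-04-14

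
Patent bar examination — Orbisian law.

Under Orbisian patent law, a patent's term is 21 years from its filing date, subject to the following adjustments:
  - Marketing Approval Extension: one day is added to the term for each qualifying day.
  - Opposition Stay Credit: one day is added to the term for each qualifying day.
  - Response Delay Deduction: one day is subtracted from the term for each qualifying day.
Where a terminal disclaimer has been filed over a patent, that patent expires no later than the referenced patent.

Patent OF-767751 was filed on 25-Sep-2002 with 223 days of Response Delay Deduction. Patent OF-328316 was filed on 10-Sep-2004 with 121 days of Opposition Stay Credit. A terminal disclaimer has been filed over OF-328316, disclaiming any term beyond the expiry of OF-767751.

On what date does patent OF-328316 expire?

2023-02-14

Natural term of OF-328316:
  Base: filing + 21 years → 10 September 2025.
  Opposition Stay Credit: +121 days → 9 January 2026.
Expiry of referenced patent OF-767751:
  Base: filing + 21 years → 25 September 2023.
  Response Delay Deduction: −223 days → 14 February 2023.
Terminal disclaimer: OF-328316 expires on the earlier of 9 January 2026 and 14 February 2023.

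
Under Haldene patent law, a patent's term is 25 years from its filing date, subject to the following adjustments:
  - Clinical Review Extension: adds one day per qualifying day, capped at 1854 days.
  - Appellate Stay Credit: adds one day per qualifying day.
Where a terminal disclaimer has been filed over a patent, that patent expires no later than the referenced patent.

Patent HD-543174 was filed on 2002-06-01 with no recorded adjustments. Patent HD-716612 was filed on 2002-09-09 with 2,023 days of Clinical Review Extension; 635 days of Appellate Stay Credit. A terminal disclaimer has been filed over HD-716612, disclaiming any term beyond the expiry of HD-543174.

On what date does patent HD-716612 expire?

2027-06-01

Natural term of HD-716612:
  Base: filing + 25 years → 9 September 2027.
  Clinical Review Extension: 2023 days claimed exceeds the 1854-day cap, so +1854 days → 6 October 2032.
  Appellate Stay Credit: +635 days → 3 July 2034.
Expiry of referenced patent HD-543174:
  Base: filing + 25 years → 1 June 2027.
Terminal disclaimer: HD-716612 expires on the earlier of 3 July 2034 and 1 June 2027.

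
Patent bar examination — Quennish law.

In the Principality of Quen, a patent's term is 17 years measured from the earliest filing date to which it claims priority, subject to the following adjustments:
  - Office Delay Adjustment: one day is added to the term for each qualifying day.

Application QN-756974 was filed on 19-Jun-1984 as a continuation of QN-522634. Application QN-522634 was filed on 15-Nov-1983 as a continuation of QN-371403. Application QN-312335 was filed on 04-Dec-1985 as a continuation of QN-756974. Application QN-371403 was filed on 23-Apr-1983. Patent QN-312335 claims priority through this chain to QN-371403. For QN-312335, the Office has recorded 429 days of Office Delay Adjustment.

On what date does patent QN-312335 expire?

June 26, 2001

Earliest priority filing: 23 April 1983.
Base term: 23 April 1983 + 17 years → 23 April 2000.
Office Delay Adjustment: +429 days → 26 June 2001.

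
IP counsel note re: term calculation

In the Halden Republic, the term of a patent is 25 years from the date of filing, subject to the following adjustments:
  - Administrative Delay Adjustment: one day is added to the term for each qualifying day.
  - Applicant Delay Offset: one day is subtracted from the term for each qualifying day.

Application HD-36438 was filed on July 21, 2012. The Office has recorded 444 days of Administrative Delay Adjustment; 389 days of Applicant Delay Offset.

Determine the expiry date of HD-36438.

Base term: filing date + 25 years → 21 July 2037.
Administrative Delay Adjustment: +444 days → 8 October 2038.
Applicant Delay Offset: −389 days → 14 September 2037.

September 14, 2037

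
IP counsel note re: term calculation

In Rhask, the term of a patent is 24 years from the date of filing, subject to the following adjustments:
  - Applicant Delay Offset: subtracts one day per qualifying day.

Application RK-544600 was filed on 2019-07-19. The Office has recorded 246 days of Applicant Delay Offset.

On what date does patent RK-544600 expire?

November 15, 2042

Base term: filing date + 24 years → 19 July 2043.
Applicant Delay Offset: −246 days → 15 November 2042.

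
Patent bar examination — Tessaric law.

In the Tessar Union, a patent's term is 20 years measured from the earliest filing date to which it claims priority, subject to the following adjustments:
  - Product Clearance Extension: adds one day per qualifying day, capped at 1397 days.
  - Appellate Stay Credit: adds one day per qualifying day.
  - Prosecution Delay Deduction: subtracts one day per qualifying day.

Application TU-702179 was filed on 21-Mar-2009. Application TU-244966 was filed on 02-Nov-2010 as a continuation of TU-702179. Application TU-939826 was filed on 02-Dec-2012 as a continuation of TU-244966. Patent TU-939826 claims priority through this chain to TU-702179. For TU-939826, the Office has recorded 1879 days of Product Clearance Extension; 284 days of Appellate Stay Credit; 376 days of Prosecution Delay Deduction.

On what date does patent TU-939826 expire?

October 16, 2032

Earliest priority filing: 21 March 2009.
Base term: 21 March 2009 + 20 years → 21 March 2029.
Product Clearance Extension: 1879 days claimed exceeds the 1397-day cap, so +1397 days → 16 January 2033.
Appellate Stay Credit: +284 days → 27 October 2033.
Prosecution Delay Deduction: −376 days → 16 October 2032.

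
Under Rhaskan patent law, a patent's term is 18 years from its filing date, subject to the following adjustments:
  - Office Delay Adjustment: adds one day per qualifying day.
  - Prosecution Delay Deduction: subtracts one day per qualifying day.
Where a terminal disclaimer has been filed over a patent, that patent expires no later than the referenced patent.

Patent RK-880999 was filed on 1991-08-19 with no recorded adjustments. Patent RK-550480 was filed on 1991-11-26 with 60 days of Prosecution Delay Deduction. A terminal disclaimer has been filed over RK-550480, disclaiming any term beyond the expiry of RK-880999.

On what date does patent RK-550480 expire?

August 19, 2009

Natural term of RK-550480:
  Base: filing + 18 years → 26 November 2009.
  Prosecution Delay Deduction: −60 days → 27 September 2009.
Expiry of referenced patent RK-880999:
  Base: filing + 18 years → 19 August 2009.
Terminal disclaimer: RK-550480 expires on the earlier of 27 September 2009 and 19 August 2009.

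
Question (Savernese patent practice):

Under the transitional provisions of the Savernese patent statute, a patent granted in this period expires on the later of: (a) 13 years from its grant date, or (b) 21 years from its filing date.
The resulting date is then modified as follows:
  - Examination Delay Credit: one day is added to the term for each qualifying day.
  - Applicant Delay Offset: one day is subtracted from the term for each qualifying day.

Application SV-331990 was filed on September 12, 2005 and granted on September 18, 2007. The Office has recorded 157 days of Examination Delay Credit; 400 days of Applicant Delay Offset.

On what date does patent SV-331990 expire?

(a) grant + 13 years → 18 September 2020.
(b) filing + 21 years → 12 September 2026.
Later of the two: 12 September 2026.
Examination Delay Credit: +157 days → 16 February 2027.
Applicant Delay Offset: −400 days → 12 January 2026.

January 12, 2026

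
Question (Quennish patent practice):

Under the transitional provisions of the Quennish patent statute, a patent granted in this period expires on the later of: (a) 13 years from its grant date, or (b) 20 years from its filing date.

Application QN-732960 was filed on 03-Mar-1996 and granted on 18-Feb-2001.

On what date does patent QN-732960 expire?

(a) grant + 13 years → 18 February 2014.
(b) filing + 20 years → 3 March 2016.
Later of the two: 3 March 2016.

March 3, 2016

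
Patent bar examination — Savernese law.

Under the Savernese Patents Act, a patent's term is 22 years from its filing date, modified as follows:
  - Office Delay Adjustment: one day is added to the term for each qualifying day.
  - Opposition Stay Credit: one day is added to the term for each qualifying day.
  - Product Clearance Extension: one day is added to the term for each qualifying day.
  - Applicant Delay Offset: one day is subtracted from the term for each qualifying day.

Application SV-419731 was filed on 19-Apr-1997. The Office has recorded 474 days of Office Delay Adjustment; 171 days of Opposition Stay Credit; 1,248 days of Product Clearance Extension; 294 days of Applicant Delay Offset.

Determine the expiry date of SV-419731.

Base term: filing date + 22 years → 19 April 2019.
Office Delay Adjustment: +474 days → 5 August 2020.
Opposition Stay Credit: +171 days → 23 January 2021.
Product Clearance Extension: +1248 days → 24 June 2024.
Applicant Delay Offset: −294 days → 4 September 2023.

2023-09-04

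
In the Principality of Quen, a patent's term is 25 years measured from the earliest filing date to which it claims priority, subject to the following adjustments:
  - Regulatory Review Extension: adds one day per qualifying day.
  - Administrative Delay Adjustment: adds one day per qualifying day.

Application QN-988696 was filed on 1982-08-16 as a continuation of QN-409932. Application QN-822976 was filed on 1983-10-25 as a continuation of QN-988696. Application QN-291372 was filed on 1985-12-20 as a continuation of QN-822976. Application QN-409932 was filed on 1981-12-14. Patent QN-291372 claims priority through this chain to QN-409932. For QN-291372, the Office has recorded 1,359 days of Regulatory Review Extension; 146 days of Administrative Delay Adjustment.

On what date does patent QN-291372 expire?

Earliest priority filing: 14 December 1981.
Base term: 14 December 1981 + 25 years → 14 December 2006.
Regulatory Review Extension: +1359 days → 3 September 2010.
Administrative Delay Adjustment: +146 days → 27 January 2011.

January 27, 2011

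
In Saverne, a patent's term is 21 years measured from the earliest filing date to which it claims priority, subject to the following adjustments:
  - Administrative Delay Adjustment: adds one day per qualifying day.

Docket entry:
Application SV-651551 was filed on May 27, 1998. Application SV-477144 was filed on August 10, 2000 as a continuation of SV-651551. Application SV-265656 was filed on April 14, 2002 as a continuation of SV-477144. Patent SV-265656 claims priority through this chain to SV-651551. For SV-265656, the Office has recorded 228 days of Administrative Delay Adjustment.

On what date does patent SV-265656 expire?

Earliest priority filing: 27 May 1998.
Base term: 27 May 1998 + 21 years → 27 May 2019.
Administrative Delay Adjustment: +228 days → 10 January 2020.

2020-01-10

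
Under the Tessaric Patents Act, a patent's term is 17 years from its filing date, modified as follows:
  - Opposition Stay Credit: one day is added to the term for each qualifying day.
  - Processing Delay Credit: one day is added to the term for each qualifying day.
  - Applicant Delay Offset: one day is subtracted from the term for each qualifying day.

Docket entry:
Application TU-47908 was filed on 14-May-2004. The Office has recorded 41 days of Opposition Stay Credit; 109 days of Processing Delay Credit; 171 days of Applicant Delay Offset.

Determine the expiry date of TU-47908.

Base term: filing date + 17 years → 14 May 2021.
Opposition Stay Credit: +41 days → 24 June 2021.
Processing Delay Credit: +109 days → 11 October 2021.
Applicant Delay Offset: −171 days → 23 April 2021.

April 23, 2021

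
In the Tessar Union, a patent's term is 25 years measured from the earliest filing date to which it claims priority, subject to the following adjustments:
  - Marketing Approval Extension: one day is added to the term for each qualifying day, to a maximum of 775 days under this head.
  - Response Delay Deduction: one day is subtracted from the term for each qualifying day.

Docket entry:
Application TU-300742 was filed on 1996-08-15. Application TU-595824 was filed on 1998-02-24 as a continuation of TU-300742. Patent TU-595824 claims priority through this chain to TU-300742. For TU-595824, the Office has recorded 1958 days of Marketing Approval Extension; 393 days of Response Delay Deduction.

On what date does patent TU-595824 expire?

September 1, 2022

Earliest priority filing: 15 August 1996.
Base term: 15 August 1996 + 25 years → 15 August 2021.
Marketing Approval Extension: 1958 days claimed exceeds the 775-day cap, so +775 days → 29 September 2023.
Response Delay Deduction: −393 days → 1 September 2022.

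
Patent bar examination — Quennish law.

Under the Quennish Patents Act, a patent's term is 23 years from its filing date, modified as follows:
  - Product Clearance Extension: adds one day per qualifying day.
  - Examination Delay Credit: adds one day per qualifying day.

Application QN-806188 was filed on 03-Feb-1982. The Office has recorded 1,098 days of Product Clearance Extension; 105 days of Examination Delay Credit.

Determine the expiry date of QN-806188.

Base term: filing date + 23 years → 3 February 2005.
Product Clearance Extension: +1098 days → 6 February 2008.
Examination Delay Credit: +105 days → 21 May 2008.

2008-05-21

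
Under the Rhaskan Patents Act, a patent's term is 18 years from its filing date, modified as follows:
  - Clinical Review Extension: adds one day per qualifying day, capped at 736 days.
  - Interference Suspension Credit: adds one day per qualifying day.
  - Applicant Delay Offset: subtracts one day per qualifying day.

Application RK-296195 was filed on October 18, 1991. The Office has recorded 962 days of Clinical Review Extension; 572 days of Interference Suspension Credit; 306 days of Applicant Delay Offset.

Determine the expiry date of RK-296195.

Base term: filing date + 18 years → 18 October 2009.
Clinical Review Extension: 962 days claimed exceeds the 736-day cap, so +736 days → 24 October 2011.
Interference Suspension Credit: +572 days → 18 May 2013.
Applicant Delay Offset: −306 days → 16 July 2012.

2012-07-16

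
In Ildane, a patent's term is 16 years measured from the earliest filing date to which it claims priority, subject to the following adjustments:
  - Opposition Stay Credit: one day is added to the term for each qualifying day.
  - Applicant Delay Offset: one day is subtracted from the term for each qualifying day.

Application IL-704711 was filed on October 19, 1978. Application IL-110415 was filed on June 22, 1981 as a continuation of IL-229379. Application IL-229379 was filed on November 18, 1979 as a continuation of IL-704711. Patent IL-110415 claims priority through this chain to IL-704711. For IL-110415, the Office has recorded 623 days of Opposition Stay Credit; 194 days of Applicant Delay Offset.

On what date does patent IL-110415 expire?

Earliest priority filing: 19 October 1978.
Base term: 19 October 1978 + 16 years → 19 October 1994.
Opposition Stay Credit: +623 days → 3 July 1996.
Applicant Delay Offset: −194 days → 22 December 1995.

1995-12-22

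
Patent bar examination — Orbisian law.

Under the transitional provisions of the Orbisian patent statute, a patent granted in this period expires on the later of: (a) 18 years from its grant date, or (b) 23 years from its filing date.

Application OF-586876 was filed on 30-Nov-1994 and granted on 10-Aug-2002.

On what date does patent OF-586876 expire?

August 10, 2020

(a) grant + 18 years → 10 August 2020.
(b) filing + 23 years → 30 November 2017.
Later of the two: 10 August 2020.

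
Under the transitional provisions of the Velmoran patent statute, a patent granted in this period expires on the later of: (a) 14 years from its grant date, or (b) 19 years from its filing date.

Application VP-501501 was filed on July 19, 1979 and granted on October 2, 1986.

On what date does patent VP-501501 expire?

2000-10-02

(a) grant + 14 years → 2 October 2000.
(b) filing + 19 years → 19 July 1998.
Later of the two: 2 October 2000.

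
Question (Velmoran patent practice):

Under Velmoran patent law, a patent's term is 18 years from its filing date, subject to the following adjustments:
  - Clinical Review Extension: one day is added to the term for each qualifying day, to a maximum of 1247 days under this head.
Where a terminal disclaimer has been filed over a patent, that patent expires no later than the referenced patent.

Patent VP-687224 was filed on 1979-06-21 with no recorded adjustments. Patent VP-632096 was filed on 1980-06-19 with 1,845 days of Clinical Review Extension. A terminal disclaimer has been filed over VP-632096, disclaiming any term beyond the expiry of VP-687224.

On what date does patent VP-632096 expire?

Natural term of VP-632096:
  Base: filing + 18 years → 19 June 1998.
  Clinical Review Extension: 1845 days claimed exceeds the 1247-day cap, so +1247 days → 17 November 2001.
Expiry of referenced patent VP-687224:
  Base: filing + 18 years → 21 June 1997.
Terminal disclaimer: VP-632096 expires on the earlier of 17 November 2001 and 21 June 1997.

1997-06-21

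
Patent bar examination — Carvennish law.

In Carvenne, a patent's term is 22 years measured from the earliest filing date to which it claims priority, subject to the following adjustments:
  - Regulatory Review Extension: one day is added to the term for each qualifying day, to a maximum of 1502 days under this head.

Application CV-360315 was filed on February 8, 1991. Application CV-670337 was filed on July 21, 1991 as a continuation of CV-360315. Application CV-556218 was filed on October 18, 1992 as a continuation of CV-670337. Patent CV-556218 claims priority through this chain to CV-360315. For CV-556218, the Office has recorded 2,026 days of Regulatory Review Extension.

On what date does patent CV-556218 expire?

March 21, 2017

Earliest priority filing: 8 February 1991.
Base term: 8 February 1991 + 22 years → 8 February 2013.
Regulatory Review Extension: 2026 days claimed exceeds the 1502-day cap, so +1502 days → 21 March 2017.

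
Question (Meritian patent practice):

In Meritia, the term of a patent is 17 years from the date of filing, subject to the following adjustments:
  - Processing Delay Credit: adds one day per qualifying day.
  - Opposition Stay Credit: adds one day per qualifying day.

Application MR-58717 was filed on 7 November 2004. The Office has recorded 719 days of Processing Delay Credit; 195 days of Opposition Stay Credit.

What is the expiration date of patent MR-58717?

Base term: filing date + 17 years → 7 November 2021.
Processing Delay Credit: +719 days → 27 October 2023.
Opposition Stay Credit: +195 days → 9 May 2024.

May 9, 2024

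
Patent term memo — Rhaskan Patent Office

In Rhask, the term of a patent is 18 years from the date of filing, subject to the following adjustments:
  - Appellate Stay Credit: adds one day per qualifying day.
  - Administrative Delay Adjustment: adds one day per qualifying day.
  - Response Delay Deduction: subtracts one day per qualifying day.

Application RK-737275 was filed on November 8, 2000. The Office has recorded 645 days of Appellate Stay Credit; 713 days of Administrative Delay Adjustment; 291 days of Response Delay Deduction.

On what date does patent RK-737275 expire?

Base term: filing date + 18 years → 8 November 2018.
Appellate Stay Credit: +645 days → 14 August 2020.
Administrative Delay Adjustment: +713 days → 28 July 2022.
Response Delay Deduction: −291 days → 10 October 2021.

October 10, 2021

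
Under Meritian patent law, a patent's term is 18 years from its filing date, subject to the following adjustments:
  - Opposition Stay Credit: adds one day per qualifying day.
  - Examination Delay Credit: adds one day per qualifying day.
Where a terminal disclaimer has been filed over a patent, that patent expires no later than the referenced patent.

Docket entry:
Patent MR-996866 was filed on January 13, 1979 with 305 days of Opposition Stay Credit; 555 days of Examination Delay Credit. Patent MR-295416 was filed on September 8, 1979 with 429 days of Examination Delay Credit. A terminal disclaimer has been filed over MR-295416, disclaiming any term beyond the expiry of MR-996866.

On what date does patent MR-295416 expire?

1998-11-11

Natural term of MR-295416:
  Base: filing + 18 years → 8 September 1997.
  Examination Delay Credit: +429 days → 11 November 1998.
Expiry of referenced patent MR-996866:
  Base: filing + 18 years → 13 January 1997.
  Opposition Stay Credit: +305 days → 14 November 1997.
  Examination Delay Credit: +555 days → 23 May 1999.
Terminal disclaimer: MR-295416 expires on the earlier of 11 November 1998 and 23 May 1999.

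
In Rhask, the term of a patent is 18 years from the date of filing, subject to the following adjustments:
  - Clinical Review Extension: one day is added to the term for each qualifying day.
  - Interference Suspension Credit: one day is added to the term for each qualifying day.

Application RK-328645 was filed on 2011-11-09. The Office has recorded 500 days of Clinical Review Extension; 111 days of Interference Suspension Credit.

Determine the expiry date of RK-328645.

Base term: filing date + 18 years → 9 November 2029.
Clinical Review Extension: +500 days → 24 March 2031.
Interference Suspension Credit: +111 days → 13 July 2031.

July 13, 2031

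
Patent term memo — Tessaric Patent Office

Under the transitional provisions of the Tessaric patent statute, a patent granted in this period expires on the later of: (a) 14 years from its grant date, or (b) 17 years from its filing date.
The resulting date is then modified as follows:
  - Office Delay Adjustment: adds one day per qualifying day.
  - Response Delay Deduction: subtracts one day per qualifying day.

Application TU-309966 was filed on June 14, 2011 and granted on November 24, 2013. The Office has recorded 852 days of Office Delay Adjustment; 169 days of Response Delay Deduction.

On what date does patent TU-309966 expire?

(a) grant + 14 years → 24 November 2027.
(b) filing + 17 years → 14 June 2028.
Later of the two: 14 June 2028.
Office Delay Adjustment: +852 days → 14 October 2030.
Response Delay Deduction: −169 days → 28 April 2030.

2030-04-28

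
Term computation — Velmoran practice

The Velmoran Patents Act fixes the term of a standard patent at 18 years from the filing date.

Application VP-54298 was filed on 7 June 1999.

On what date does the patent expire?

2017-06-07

Filing date + 18 years → 7 June 2017.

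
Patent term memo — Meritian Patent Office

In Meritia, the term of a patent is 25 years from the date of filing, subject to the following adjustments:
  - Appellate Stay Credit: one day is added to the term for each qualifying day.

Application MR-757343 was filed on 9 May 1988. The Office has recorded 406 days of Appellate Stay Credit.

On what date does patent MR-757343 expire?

June 19, 2014

Base term: filing date + 25 years → 9 May 2013.
Appellate Stay Credit: +406 days → 19 June 2014.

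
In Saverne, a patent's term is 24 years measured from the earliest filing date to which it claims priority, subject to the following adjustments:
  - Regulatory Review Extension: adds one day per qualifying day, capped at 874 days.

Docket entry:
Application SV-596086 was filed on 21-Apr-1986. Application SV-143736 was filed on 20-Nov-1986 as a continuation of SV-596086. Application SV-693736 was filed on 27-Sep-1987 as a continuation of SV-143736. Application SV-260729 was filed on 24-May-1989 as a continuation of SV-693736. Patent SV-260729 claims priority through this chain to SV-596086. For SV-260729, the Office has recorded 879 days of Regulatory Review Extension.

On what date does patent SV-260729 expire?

2012-09-11

Earliest priority filing: 21 April 1986.
Base term: 21 April 1986 + 24 years → 21 April 2010.
Regulatory Review Extension: 879 days claimed exceeds the 874-day cap, so +874 days → 11 September 2012.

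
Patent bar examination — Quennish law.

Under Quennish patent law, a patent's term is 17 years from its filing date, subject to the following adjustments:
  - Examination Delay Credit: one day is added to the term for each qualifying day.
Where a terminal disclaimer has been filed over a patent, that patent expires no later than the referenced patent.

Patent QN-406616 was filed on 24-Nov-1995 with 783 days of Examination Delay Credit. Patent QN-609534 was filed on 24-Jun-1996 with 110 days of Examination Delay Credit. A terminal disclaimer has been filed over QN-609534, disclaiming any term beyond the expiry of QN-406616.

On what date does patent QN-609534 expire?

2013-10-12

Natural term of QN-609534:
  Base: filing + 17 years → 24 June 2013.
  Examination Delay Credit: +110 days → 12 October 2013.
Expiry of referenced patent QN-406616:
  Base: filing + 17 years → 24 November 2012.
  Examination Delay Credit: +783 days → 16 January 2015.
Terminal disclaimer: QN-609534 expires on the earlier of 12 October 2013 and 16 January 2015.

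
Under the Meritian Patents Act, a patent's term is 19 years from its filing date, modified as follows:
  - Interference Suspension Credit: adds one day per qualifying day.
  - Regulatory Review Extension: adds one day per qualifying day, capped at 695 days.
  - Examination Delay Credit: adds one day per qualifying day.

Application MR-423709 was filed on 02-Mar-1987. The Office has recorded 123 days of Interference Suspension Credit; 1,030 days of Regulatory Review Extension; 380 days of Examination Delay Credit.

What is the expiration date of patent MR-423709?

Base term: filing date + 19 years → 2 March 2006.
Interference Suspension Credit: +123 days → 3 July 2006.
Regulatory Review Extension: 1030 days claimed exceeds the 695-day cap, so +695 days → 28 May 2008.
Examination Delay Credit: +380 days → 12 June 2009.

2009-06-12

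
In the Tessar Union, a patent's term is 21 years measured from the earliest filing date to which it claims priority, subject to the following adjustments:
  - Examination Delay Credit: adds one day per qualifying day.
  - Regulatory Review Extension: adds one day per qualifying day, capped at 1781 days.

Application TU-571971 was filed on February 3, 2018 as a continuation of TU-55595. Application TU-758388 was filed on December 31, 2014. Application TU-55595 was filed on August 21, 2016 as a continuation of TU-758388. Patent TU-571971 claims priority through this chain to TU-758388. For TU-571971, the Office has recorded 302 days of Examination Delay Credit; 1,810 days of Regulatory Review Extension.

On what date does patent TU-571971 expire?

2041-09-13

Earliest priority filing: 31 December 2014.
Base term: 31 December 2014 + 21 years → 31 December 2035.
Examination Delay Credit: +302 days → 28 October 2036.
Regulatory Review Extension: 1810 days claimed exceeds the 1781-day cap, so +1781 days → 13 September 2041.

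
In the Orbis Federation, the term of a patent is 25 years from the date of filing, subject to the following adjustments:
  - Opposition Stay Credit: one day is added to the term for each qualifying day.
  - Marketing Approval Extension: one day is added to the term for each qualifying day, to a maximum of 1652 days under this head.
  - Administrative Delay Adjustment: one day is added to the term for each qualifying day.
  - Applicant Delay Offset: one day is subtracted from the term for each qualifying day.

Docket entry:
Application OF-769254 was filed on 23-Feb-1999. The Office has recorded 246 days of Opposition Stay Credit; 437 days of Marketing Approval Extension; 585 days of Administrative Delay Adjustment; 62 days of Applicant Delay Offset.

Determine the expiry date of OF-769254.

June 13, 2027

Base term: filing date + 25 years → 23 February 2024.
Opposition Stay Credit: +246 days → 26 October 2024.
Marketing Approval Extension: 437 days (within the 1652-day cap) → +437 days → 6 January 2026.
Administrative Delay Adjustment: +585 days → 14 August 2027.
Applicant Delay Offset: −62 days → 13 June 2027.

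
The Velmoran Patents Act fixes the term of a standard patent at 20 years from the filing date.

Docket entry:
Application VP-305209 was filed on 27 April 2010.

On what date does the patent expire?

April 27, 2030

Filing date + 20 years → 27 April 2030.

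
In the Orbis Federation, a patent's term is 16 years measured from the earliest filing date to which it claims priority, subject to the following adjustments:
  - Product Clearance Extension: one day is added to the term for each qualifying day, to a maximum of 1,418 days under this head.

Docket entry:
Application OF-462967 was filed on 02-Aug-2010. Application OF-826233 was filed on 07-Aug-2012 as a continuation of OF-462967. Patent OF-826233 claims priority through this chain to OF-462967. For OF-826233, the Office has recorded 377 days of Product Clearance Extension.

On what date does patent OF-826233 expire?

Earliest priority filing: 2 August 2010.
Base term: 2 August 2010 + 16 years → 2 August 2026.
Product Clearance Extension: 377 days (within the 1418-day cap) → +377 days → 14 August 2027.

August 14, 2027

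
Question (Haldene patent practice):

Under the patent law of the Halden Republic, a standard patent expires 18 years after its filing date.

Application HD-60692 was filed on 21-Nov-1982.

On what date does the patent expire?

2000-11-21

Filing date + 18 years → 21 November 2000.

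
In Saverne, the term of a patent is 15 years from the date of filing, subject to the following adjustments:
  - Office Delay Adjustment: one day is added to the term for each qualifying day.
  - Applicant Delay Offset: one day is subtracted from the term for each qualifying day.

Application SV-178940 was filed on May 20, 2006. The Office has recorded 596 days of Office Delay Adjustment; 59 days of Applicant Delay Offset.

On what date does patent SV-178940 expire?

Base term: filing date + 15 years → 20 May 2021.
Office Delay Adjustment: +596 days → 6 January 2023.
Applicant Delay Offset: −59 days → 8 November 2022.

2022-11-08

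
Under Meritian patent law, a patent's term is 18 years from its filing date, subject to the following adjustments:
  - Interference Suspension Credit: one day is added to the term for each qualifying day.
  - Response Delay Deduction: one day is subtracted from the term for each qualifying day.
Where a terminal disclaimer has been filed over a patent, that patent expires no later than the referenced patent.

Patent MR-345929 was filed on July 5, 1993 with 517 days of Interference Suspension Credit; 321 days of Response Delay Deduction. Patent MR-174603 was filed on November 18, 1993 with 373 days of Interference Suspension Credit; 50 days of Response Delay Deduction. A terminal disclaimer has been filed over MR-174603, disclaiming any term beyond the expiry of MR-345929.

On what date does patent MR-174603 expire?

January 17, 2012

Natural term of MR-174603:
  Base: filing + 18 years → 18 November 2011.
  Interference Suspension Credit: +373 days → 25 November 2012.
  Response Delay Deduction: −50 days → 6 October 2012.
Expiry of referenced patent MR-345929:
  Base: filing + 18 years → 5 July 2011.
  Interference Suspension Credit: +517 days → 3 December 2012.
  Response Delay Deduction: −321 days → 17 January 2012.
Terminal disclaimer: MR-174603 expires on the earlier of 6 October 2012 and 17 January 2012.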